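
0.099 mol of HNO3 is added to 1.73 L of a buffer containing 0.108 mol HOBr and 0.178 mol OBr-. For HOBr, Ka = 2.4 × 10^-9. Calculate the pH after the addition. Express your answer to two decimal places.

pH = 8.20

Added H+ converts OBr- to HOBr: HOBr → 0.207 mol, OBr- → 0.079 mol.
pKa = −log(2.4 × 10^-9) = 8.620
Henderson–Hasselbalch with mole ratio 0.079/0.207: pH = 8.620 + (-0.418)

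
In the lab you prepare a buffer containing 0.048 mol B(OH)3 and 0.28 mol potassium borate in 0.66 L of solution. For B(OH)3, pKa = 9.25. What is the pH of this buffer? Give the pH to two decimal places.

pH = 10.02

pH = pKa + log([A⁻]/[HA]) = 9.25 + log(0.28/0.048)
pH = 9.25 + (+0.766) = 10.02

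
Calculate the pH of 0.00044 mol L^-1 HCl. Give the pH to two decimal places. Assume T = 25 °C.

pH = 3.36

HCl is a strong acid and dissociates completely, so [H+] = 0.00044 M.
pH = -log(0.00044) = 3.36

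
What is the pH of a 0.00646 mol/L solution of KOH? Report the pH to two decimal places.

pH = 11.81

KOH is a strong base; [OH-] = 0.00646 M.
pOH = -log(0.00646) = 2.19
pH = 14.00 - 2.19 = 11.81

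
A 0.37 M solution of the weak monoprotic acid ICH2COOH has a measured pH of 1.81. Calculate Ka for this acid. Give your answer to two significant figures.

Ka = 6.8 × 10^-4

[H+] = 10^(-1.81) = 1.55 × 10^-2 M
At equilibrium [HA] = 0.37 − 1.55 × 10^-2 = 3.54 × 10^-1 M
Ka = [H+][A-]/[HA] = (1.55 × 10^-2)² / 3.54 × 10^-1 = 6.8 × 10^-4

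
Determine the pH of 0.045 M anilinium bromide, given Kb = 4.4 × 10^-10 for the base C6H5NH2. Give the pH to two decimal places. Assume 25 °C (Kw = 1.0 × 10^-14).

pH = 3.00

C6H5NH3+ is the conjugate acid of the weak base C6H5NH2.
Ka = Kw/Kb = 1.0×10^-14 / 4.4 × 10^-10 = 2.27 × 10^-5
Ka = x²/(0.045 − x) = 2.27 × 10^-5
Since Ka ≪ C₀, x ≈ √(Ka·C₀) = 1.01 × 10^-3 M.
Check: 2.2% ionized — well under 5%, approximation valid.
pH = −log(1.01 × 10^-3) = 3.00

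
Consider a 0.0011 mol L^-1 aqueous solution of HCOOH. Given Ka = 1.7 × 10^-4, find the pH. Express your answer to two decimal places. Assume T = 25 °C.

HCOOH ⇌ HCOO- + H+
Ka = x²/(0.0011 − x) = 1.7 × 10^-4
Here C₀/Ka ≈ 6.47, so the small-x approximation fails. Use the quadratic:
x = [−0.00017 + √(0.00017² + 7.48e-07)]/2 = 3.56 × 10^-4 M
pH = −log(3.56 × 10^-4) = 3.45

pH = 3.45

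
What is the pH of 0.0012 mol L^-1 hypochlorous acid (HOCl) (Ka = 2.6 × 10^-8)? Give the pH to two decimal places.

HOCl ⇌ OCl- + H+
From the ICE table, Ka = [H+]²/(0.0012 − [H+]) = 2.6 × 10^-8.
Since Ka ≪ C₀, [H+] ≈ √(Ka·C₀) = 5.59 × 10^-6 M.
Check: 0.47% ionized — well under 5%, approximation valid.
pH = −log[H+] = −log(5.59 × 10^-6) = 5.25

pH = 5.25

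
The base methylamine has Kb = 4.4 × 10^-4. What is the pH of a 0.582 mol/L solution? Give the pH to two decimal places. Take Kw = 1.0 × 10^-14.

CH3NH2 + H2O ⇌ CH3NH3+ + OH-
Kb = x²/(0.582 − x) = 4.4 × 10^-4
Neglecting x in the denominator: x = √(4.4 × 10^-4 × 0.582) = 1.60 × 10^-2 M
Check: 2.7% ionized — well under 5%, approximation valid.
pOH = 1.80, so pH = 14.00 − pOH = 12.20

pH = 12.20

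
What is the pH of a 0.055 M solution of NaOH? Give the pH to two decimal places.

pH = 12.74

NaOH is a strong base; [OH-] = 0.055 M.
pOH = -log(0.055) = 1.26
pH = 14.00 - 1.26 = 12.74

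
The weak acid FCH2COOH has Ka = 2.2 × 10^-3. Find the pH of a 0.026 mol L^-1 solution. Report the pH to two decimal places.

pH = 2.18

FCH2COOH ⇌ FCH2COO- + H+
Ka = x²/(0.026 − x) = 2.2 × 10^-3
x is not negligible relative to C₀; solve x² + 0.0022·x − 5.72e-05 = 0.
x = (−Ka + √(Ka² + 4·Ka·C₀))/2 = 6.54 × 10^-3 M
pH = −log(6.54 × 10^-3) = 2.18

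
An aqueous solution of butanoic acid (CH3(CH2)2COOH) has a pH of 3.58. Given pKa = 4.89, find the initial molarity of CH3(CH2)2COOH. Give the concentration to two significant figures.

[H+] = 10^(-3.58) = 2.63 × 10^-4 M = x
Ka = 10^(−4.89) = 1.29 × 10^-5
Ka = x²/(C₀ − x) ⇒ C₀ = x + x²/Ka
C₀ = 2.63 × 10^-4 + (2.63 × 10^-4)²/(1.29 × 10^-5) = 5.62 × 10^-3 M

C₀ = 5.6 × 10^-3 M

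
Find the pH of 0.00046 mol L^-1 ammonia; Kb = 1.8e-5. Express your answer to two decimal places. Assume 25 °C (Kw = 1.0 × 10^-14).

NH3 + H2O ⇌ NH4+ + OH-
Kb = x²/(0.00046 − x) = 1.8 × 10^-5
Here C₀/Kb ≈ 25.6, so the small-x approximation fails. Use the quadratic:
x = (−Kb + √(Kb² + 4·Kb·C₀))/2 = 8.24 × 10^-5 M
pOH = 4.08, so pH = 14.00 − pOH = 9.92

pH = 9.92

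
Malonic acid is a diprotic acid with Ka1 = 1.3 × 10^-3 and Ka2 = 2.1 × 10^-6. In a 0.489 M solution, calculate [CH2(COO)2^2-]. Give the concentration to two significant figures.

2.1 × 10^-6 M

First ionization gives [H+] ≈ [CH2(COOH)COO-] = 2.46 × 10^-2 M.
Second step: Ka2 = [H+][CH2(COO)2^2-]/[CH2(COOH)COO-] ≈ [CH2(COO)2^2-] (since [H+] ≈ [CH2(COOH)COO-]).
So [CH2(COO)2^2-] ≈ Ka2.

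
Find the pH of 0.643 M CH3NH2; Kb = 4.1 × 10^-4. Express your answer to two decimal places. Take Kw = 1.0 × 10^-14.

CH3NH2 + H2O ⇌ CH3NH3+ + OH-
From the ICE table, Kb = [OH-]²/(0.643 − [OH-]) = 4.1 × 10^-4.
Neglecting [OH-] in the denominator: [OH-] = √(4.1 × 10^-4 × 0.643) = 1.62 × 10^-2 M
pOH = 1.79, so pH = 14.00 − pOH = 12.21

pH = 12.21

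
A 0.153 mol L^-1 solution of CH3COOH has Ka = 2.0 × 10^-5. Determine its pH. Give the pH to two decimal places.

CH3COOH ⇌ CH3COO- + H+
Ka = x²/(0.153 − x) = 2.0 × 10^-5
Neglecting x in the denominator: x = √(2.0 × 10^-5 × 0.153) = 1.75 × 10^-3 M
pH = −log[H+] = −log(1.75 × 10^-3) = 2.76

pH = 2.76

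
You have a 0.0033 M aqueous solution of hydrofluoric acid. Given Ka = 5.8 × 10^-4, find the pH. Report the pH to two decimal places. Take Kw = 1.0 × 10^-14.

HF ⇌ F- + H+
From the ICE table, Ka = [H+]²/(0.0033 − [H+]) = 5.8 × 10^-4.
[H+] is not negligible relative to C₀; solve [H+]² + 0.00058·[H+] − 1.91e-06 = 0.
[H+] = (−Ka + √(Ka² + 4·Ka·C₀))/2 = 1.12 × 10^-3 M
pH = −log(1.12 × 10^-3) = 2.95

pH = 2.95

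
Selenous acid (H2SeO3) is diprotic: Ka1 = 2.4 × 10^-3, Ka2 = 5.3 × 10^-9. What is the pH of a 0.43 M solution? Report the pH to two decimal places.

pH = 1.51

Ka1 ≫ Ka2, so treat the first dissociation as the only significant source of H+.
Ka1 = x²/(0.43 − x) = 2.4 × 10^-3
Solving the quadratic: x = (−Ka1 + √(Ka1² + 4·Ka1·C₀))/2 = 3.09 × 10^-2 M
pH = −log(3.09 × 10^-2) = 1.51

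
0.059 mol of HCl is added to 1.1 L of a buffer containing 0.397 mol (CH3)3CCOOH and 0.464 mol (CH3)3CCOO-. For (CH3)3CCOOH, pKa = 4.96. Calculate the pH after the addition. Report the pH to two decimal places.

pH = 4.91

Added H+ converts (CH3)3CCOO- to (CH3)3CCOOH: (CH3)3CCOOH → 0.456 mol, (CH3)3CCOO- → 0.405 mol.
pH = pKa + log(n_(CH3)3CCOO-/n_(CH3)3CCOOH) = 4.96 + log(0.405/0.456) = 4.96 + (-0.052)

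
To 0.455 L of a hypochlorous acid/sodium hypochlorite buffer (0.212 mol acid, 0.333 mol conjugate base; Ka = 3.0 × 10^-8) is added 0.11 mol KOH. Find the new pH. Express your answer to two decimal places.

pH = 8.16

After neutralization: n(HOCl) = 0.102 mol, n(OCl-) = 0.443 mol.
pKa = −log(3.0 × 10^-8) = 7.523
pH = pKa + log(n_OCl-/n_HOCl) = 7.523 + log(0.443/0.102) = 7.523 + (+0.638)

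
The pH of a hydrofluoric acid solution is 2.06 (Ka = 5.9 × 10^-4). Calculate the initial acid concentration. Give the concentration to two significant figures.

C₀ = 1.4 × 10^-1 M

[H+] = 10^(-2.06) = 8.71 × 10^-3 M = x
Ka = x²/(C₀ − x) ⇒ C₀ = x + x²/Ka
C₀ = 8.71 × 10^-3 + (8.71 × 10^-3)²/(5.9 × 10^-4) = 1.37 × 10^-1 M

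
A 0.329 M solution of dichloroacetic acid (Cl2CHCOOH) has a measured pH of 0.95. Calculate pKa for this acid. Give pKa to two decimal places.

pKa = 1.24

[H+] = 10^(-0.95) = 1.12 × 10^-1 M
At equilibrium [HA] = 0.329 − 1.12 × 10^-1 = 2.17 × 10^-1 M
Ka = [H+][A-]/[HA] = (1.12 × 10^-1)² / 2.17 × 10^-1 = 5.78 × 10^-2
pKa = -log(5.78 × 10^-2) = 1.24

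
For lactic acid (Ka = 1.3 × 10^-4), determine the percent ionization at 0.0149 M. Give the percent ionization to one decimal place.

8.9%

CH3CH(OH)COOH ⇌ CH3CH(OH)COO- + H+; let x = [H+] at equilibrium.
Solve x² + 0.00013x − 1.94e-06 = 0 → x = 1.33 × 10^-3 M
Fraction ionized = 1.33 × 10^-3 / 0.0149 = 0.0893 → 8.9%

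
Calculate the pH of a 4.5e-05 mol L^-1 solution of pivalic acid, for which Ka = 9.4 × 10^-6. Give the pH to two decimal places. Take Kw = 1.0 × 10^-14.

pH = 4.79

(CH3)3CCOOH ⇌ (CH3)3CCOO- + H+
Ka = [H+]²/(4.5e-05 − [H+]) = 9.4 × 10^-6
The 5% rule fails; solving [H+]² + Ka·[H+] − Ka·C₀ = 0 exactly:
[H+] = (−Ka + √(Ka² + 4·Ka·C₀))/2 = 1.64 × 10^-5 M
pH = −log(1.64 × 10^-5) = 4.79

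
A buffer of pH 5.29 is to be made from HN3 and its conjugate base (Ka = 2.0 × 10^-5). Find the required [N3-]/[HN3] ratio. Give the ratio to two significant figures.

pKa = -log(2.0 × 10^-5) = 4.699
pH = pKa + log(r) ⇒ log(r) = 5.29 − 4.699 = +0.591
r = [N3-]/[HN3] = 10^(+0.591) = 3.9

ratio = 3.9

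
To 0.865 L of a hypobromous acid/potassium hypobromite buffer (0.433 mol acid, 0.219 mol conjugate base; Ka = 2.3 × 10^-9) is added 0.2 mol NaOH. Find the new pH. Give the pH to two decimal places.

pH = 8.89

OH- converts HOBr to OBr-: HOBr → 0.233 mol, OBr- → 0.419 mol.
pKa = −log(2.3 × 10^-9) = 8.638
pH = pKa + log([A⁻]/[HA]) = 8.638 + log(0.419/0.233) = 8.638 +0.255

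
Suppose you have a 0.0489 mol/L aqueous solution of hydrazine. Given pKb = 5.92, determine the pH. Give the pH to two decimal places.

pH = 10.38

N2H4 + H2O ⇌ N2H5+ + OH-
Kb = 10^(−5.92) = 1.20 × 10^-6
Kb = x²/(0.0489 − x) = 1.20 × 10^-6
Since Kb ≪ C₀, x ≈ √(Kb·C₀) = 2.42 × 10^-4 M.
Check: 0.5% ionized — well under 5%, approximation valid.
pOH = 3.62, so pH = 14.00 − pOH = 10.38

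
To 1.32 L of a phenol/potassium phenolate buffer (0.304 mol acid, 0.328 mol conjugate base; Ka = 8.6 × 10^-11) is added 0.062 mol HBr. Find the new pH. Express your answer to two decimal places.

pH = 9.93

Added H+ converts C6H5O- to C6H5OH: C6H5OH → 0.366 mol, C6H5O- → 0.266 mol.
pKa = −log(8.6 × 10^-11) = 10.066
Henderson–Hasselbalch with mole ratio 0.266/0.366: pH = 10.066 + (-0.139)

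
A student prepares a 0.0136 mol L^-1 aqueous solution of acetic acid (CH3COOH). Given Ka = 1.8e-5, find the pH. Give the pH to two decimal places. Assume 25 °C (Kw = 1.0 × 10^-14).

CH3COOH ⇌ CH3COO- + H+
Let x = [H+] at equilibrium. Ka = x²/(0.0136 − x).
Assume x ≪ 0.0136: x ≈ √(1.8 × 10^-5 × 0.0136) = 4.95 × 10^-4 M
pH = −log(4.95 × 10^-4) = 3.31

pH = 3.31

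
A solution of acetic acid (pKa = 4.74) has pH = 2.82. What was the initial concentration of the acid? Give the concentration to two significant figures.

[H+] = 10^(-2.82) = 1.51 × 10^-3 M = x
Ka = 10^(−4.74) = 1.82 × 10^-5
Ka = x²/(C₀ − x) ⇒ C₀ = x + x²/Ka
C₀ = 1.51 × 10^-3 + (1.51 × 10^-3)²/(1.82 × 10^-5) = 1.27 × 10^-1 M

C₀ = 1.3 × 10^-1 M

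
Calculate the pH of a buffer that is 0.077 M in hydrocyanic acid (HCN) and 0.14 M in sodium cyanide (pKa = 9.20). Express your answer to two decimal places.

pH = 9.46

Henderson–Hasselbalch: pH = pKa + log([CN-]/[HCN]) = 9.20 + log(0.14/0.077)
pH = 9.20 + (+0.260) = 9.46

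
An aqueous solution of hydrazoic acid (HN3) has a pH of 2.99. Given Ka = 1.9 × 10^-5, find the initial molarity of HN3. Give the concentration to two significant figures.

C₀ = 5.6 × 10^-2 M

[H+] = 10^(-2.99) = 1.02 × 10^-3 M = x
Ka = x²/(C₀ − x) ⇒ C₀ = x + x²/Ka
C₀ = 1.02 × 10^-3 + (1.02 × 10^-3)²/(1.9 × 10^-5) = 5.58 × 10^-2 M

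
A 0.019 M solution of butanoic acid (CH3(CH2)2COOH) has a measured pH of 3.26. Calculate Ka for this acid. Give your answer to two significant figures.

[H+] = 10^(-3.26) = 5.50 × 10^-4 M
At equilibrium [HA] = 0.019 − 5.50 × 10^-4 = 1.85 × 10^-2 M
Ka = [H+][A-]/[HA] = (5.50 × 10^-4)² / 1.85 × 10^-2 = 1.6 × 10^-5

Ka = 1.6 × 10^-5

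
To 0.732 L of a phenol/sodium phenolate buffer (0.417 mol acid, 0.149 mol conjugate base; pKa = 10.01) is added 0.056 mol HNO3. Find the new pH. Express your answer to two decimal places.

pH = 9.30

Added H+ converts C6H5O- to C6H5OH: C6H5OH → 0.473 mol, C6H5O- → 0.093 mol.
Henderson–Hasselbalch with mole ratio 0.093/0.473: pH = 10.01 + (-0.706)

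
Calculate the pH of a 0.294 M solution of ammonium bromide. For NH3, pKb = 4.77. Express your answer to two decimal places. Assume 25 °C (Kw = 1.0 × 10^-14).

pH = 4.88

NH4+ is the conjugate acid of the weak base NH3.
Kb = 10^(−4.77) = 1.70 × 10^-5
Ka = Kw/Kb = 1.0×10^-14 / 1.70 × 10^-5 = 5.88 × 10^-10
From the ICE table, Ka = [H+]²/(0.294 − [H+]) = 5.88 × 10^-10.
Neglecting [H+] in the denominator: [H+] = √(5.88 × 10^-10 × 0.294) = 1.31 × 10^-5 M
([H+]/C₀ = 0.0045% < 5%, so the approximation holds.)
pH = −log(1.31 × 10^-5) = 4.88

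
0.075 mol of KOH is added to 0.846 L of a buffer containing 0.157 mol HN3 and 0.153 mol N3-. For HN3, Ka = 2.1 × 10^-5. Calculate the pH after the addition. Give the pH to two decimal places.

OH- converts HN3 to N3-: HN3 → 0.082 mol, N3- → 0.228 mol.
pKa = −log(2.1 × 10^-5) = 4.678
pH = pKa + log([A⁻]/[HA]) = 4.678 + log(0.228/0.082) = 4.678 +0.444

pH = 5.12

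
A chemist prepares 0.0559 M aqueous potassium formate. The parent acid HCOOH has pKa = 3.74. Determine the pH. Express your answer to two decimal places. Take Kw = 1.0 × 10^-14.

pH = 8.24

HCOO- is the conjugate base of the weak acid HCOOH.
Ka = 10^(−3.74) = 1.82 × 10^-4
Kb = Kw/Ka = 1.0×10^-14 / 1.82 × 10^-4 = 5.49 × 10^-11
From the ICE table, Kb = [OH-]²/(0.0559 − [OH-]) = 5.49 × 10^-11.
Neglecting [OH-] in the denominator: [OH-] = √(5.49 × 10^-11 × 0.0559) = 1.75 × 10^-6 M
Check: 0.0031% ionized — well under 5%, approximation valid.
pOH = −log(1.75 × 10^-6) = 5.76; pH = 14.00 − 5.76 = 8.24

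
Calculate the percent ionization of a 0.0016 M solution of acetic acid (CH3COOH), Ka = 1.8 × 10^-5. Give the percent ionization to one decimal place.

CH3COOH ⇌ CH3COO- + H+; let x = [H+] at equilibrium.
Ka = x²/(C₀ − x); solving the quadratic gives x = 1.61 × 10^-4 M.
Fraction ionized = 1.61 × 10^-4 / 0.0016 = 0.1006 → 10.1%

10.1%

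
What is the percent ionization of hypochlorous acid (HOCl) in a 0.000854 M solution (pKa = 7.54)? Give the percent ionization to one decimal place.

0.6%

HOCl ⇌ OCl- + H+; let x = [H+] at equilibrium.
Ka = 10^(−7.54) = 2.88 × 10^-8
x ≈ √(Ka·C₀) = √(2.88 × 10^-8 × 0.000854) = 4.96 × 10^-6 M
% ionization = x/C₀ × 100% = 4.96 × 10^-6/0.000854 × 100% = 0.6%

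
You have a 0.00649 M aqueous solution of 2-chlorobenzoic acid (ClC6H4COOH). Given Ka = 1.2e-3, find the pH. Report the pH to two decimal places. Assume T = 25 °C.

pH = 2.65

ClC6H4COOH ⇌ ClC6H4COO- + H+
Let x = [H+] at equilibrium. Ka = x²/(0.00649 − x).
The 5% rule fails; solving x² + Ka·x − Ka·C₀ = 0 exactly:
x = [−0.0012 + √(0.0012² + 3.12e-05)]/2 = 2.25 × 10^-3 M
pH = −log(2.25 × 10^-3) = 2.65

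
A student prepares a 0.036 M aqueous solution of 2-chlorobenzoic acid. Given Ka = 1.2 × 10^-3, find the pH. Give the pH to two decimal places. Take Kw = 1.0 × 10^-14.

ClC6H4COOH ⇌ ClC6H4COO- + H+
From the ICE table, Ka = [H+]²/(0.036 − [H+]) = 1.2 × 10^-3.
The 5% rule fails; solving [H+]² + Ka·[H+] − Ka·C₀ = 0 exactly:
[H+] = [−0.0012 + √(0.0012² + 0.000173)]/2 = 6.00 × 10^-3 M
pH = −log(6.00 × 10^-3) = 2.22

pH = 2.22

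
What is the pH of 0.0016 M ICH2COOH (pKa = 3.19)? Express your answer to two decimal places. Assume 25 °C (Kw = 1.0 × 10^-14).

pH = 3.13

ICH2COOH ⇌ ICH2COO- + H+
Ka = 10^(−3.19) = 6.46 × 10^-4
From the ICE table, Ka = [H+]²/(0.0016 − [H+]) = 6.46 × 10^-4.
Here C₀/Ka ≈ 2.48, so the small-[H+] approximation fails. Use the quadratic:
[H+] = (−Ka + √(Ka² + 4·Ka·C₀))/2 = 7.44 × 10^-4 M
pH = −log(7.44 × 10^-4) = 3.13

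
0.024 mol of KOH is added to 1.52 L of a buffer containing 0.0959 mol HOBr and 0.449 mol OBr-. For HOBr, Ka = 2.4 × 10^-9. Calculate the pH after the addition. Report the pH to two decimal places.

OH- converts HOBr to OBr-: HOBr → 0.0719 mol, OBr- → 0.473 mol.
pKa = −log(2.4 × 10^-9) = 8.620
pH = pKa + log([A⁻]/[HA]) = 8.620 + log(0.473/0.0719) = 8.620 +0.818

pH = 9.44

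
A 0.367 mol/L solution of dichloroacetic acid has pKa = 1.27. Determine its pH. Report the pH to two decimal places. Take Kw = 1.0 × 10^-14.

pH = 0.94

Cl2CHCOOH ⇌ Cl2CHCOO- + H+
Ka = 10^(−1.27) = 5.37 × 10^-2
Ka = x²/(0.367 − x) = 5.37 × 10^-2
x is not negligible relative to C₀; solve x² + 0.0537·x − 0.0197 = 0.
x = (−Ka + √(Ka² + 4·Ka·C₀))/2 = 1.16 × 10^-1 M
pH = −log(1.16 × 10^-1) = 0.94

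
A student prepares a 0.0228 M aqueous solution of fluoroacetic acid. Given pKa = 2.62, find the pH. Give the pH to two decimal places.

FCH2COOH ⇌ FCH2COO- + H+
Ka = 10^(−2.62) = 2.40 × 10^-3
Let x = [H+] at equilibrium. Ka = x²/(0.0228 − x).
x is not negligible relative to C₀; solve x² + 0.0024·x − 5.47e-05 = 0.
x = (−Ka + √(Ka² + 4·Ka·C₀))/2 = 6.29 × 10^-3 M
pH = −log[H+] = −log(6.29 × 10^-3) = 2.20

pH = 2.20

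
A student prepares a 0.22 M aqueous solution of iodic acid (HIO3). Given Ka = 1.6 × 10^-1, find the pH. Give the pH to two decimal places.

HIO3 ⇌ IO3- + H+
From the ICE table, Ka = [H+]²/(0.22 − [H+]) = 1.6 × 10^-1.
The 5% rule fails; solving [H+]² + Ka·[H+] − Ka·C₀ = 0 exactly:
[H+] = (−Ka + √(Ka² + 4·Ka·C₀))/2 = 1.24 × 10^-1 M
pH = −log[H+] = −log(1.24 × 10^-1) = 0.91

pH = 0.91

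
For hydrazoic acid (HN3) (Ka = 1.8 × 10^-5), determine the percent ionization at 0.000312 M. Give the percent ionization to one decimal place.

21.3%

HN3 ⇌ N3- + H+; let x = [H+] at equilibrium.
Solve x² + 1.8e-05x − 5.62e-09 = 0 → x = 6.65 × 10^-5 M
Fraction ionized = 6.65 × 10^-5 / 0.000312 = 0.2131 → 21.3%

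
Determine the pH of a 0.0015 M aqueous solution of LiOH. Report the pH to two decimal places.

LiOH is a strong base; [OH-] = 0.0015 M.
pOH = -log(0.0015) = 2.82
pH = 14.00 - 2.82 = 11.18

pH = 11.18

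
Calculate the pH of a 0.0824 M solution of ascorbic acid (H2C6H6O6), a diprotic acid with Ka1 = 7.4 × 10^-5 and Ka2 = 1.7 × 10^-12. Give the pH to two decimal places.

Ka1 ≫ Ka2, so treat the first dissociation as the only significant source of H+.
Ka1 = x²/(0.0824 − x) = 7.4 × 10^-5
x ≈ √(7.4 × 10^-5 × 0.0824) = 2.47 × 10^-3 M
pH = −log(2.47 × 10^-3) = 2.61

pH = 2.61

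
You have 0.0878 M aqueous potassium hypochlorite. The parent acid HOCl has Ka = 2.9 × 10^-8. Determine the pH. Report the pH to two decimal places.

OCl- is the conjugate base of the weak acid HOCl.
Kb = Kw/Ka = 1.0×10^-14 / 2.9 × 10^-8 = 3.45 × 10^-7
Kb = [OH-]²/(0.0878 − [OH-]) = 3.45 × 10^-7
Neglecting [OH-] in the denominator: [OH-] = √(3.45 × 10^-7 × 0.0878) = 1.74 × 10^-4 M
([OH-]/C₀ = 0.2% < 5%, so the approximation holds.)
pOH = 3.76, so pH = 14.00 − pOH = 10.24

pH = 10.24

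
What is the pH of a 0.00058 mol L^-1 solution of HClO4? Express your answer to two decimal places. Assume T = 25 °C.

HClO4 is a strong acid and dissociates completely, so [H+] = 0.00058 M.
pH = -log(0.00058) = 3.24

pH = 3.24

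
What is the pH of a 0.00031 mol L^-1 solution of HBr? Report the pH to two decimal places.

HBr is a strong acid and dissociates completely, so [H+] = 0.00031 M.
pH = -log(0.00031) = 3.51

pH = 3.51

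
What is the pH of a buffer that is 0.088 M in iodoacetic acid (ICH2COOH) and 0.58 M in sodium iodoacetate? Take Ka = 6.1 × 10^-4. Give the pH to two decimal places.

pKa = −log(6.1 × 10^-4) = 3.215
Henderson–Hasselbalch: pH = pKa + log([ICH2COO-]/[ICH2COOH]) = 3.215 + log(0.58/0.088)
pH = 3.215 + (+0.819) = 4.03

pH = 4.03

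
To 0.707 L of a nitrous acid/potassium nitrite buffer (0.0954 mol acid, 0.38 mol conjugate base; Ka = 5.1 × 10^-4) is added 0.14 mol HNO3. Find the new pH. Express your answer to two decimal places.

pH = 3.30

Added H+ converts NO2- to HNO2: HNO2 → 0.235 mol, NO2- → 0.24 mol.
pKa = −log(5.1 × 10^-4) = 3.292
Henderson–Hasselbalch with mole ratio 0.24/0.235: pH = 3.292 + (+0.009)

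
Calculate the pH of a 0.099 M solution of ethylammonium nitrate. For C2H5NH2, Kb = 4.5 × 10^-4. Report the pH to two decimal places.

C2H5NH3+ is the conjugate acid of the weak base C2H5NH2.
Ka = Kw/Kb = 1.0×10^-14 / 4.5 × 10^-4 = 2.22 × 10^-11
From the ICE table, Ka = x²/(0.099 − x) = 2.22 × 10^-11.
Since Ka ≪ C₀, x ≈ √(Ka·C₀) = 1.48 × 10^-6 M.
pH = −log[H+] = −log(1.48 × 10^-6) = 5.83

pH = 5.83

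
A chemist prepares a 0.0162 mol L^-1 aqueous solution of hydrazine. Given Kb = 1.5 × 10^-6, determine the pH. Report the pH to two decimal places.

N2H4 + H2O ⇌ N2H5+ + OH-
From the ICE table, Kb = [OH-]²/(0.0162 − [OH-]) = 1.5 × 10^-6.
Assume [OH-] ≪ 0.0162: [OH-] ≈ √(1.5 × 10^-6 × 0.0162) = 1.56 × 10^-4 M
([OH-]/C₀ = 0.96% < 5%, so the approximation holds.)
pOH = −log(1.56 × 10^-4) = 3.81; pH = 14.00 − 3.81 = 10.19

pH = 10.19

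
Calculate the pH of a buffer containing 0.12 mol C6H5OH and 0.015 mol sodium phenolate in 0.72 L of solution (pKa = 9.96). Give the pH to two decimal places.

Using pH = pKa + log([base]/[acid]) with [base]/[acid] = 0.015/0.12:
pH = 9.96 + (-0.903) = 9.06

pH = 9.06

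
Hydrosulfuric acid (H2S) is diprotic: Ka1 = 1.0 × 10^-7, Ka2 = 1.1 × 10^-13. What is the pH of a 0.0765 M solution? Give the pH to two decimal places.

Since Ka1 ≫ Ka2, the first ionization dominates [H+].
Ka1 = x²/(0.0765 − x) = 1.0 × 10^-7
x ≈ √(1.0 × 10^-7 × 0.0765) = 8.75 × 10^-5 M
pH = −log(8.75 × 10^-5) = 4.06

pH = 4.06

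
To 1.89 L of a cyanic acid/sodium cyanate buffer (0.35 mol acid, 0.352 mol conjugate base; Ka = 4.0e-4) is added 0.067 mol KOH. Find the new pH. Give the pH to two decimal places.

pH = 3.57

OH- converts HOCN to OCN-: HOCN → 0.283 mol, OCN- → 0.419 mol.
pKa = −log(4.0 × 10^-4) = 3.398
Henderson–Hasselbalch with mole ratio 0.419/0.283: pH = 3.398 + (+0.170)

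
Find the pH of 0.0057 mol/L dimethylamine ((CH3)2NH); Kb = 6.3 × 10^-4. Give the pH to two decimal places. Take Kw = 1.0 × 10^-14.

pH = 11.21

(CH3)2NH + H2O ⇌ (CH3)2NH2+ + OH-
From the ICE table, Kb = [OH-]²/(0.0057 − [OH-]) = 6.3 × 10^-4.
Here C₀/Kb ≈ 9.05, so the small-[OH-] approximation fails. Use the quadratic:
[OH-] = [−0.00063 + √(0.00063² + 1.44e-05)]/2 = 1.61 × 10^-3 M
pOH = −log(1.61 × 10^-3) = 2.79; pH = 14.00 − 2.79 = 11.21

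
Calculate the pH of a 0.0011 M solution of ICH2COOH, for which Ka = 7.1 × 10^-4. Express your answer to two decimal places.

pH = 3.22

ICH2COOH ⇌ ICH2COO- + H+
From the ICE table, Ka = [H+]²/(0.0011 − [H+]) = 7.1 × 10^-4.
The 5% rule fails; solving [H+]² + Ka·[H+] − Ka·C₀ = 0 exactly:
[H+] = [−0.00071 + √(0.00071² + 3.12e-06)]/2 = 5.97 × 10^-4 M
pH = −log[H+] = −log(5.97 × 10^-4) = 3.22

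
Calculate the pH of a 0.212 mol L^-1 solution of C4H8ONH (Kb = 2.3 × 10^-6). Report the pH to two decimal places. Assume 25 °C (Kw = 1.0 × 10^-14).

pH = 10.84

C4H8ONH + H2O ⇌ C4H8ONH2+ + OH-
Kb = x²/(0.212 − x) = 2.3 × 10^-6
Neglecting x in the denominator: x = √(2.3 × 10^-6 × 0.212) = 6.98 × 10^-4 M
Check: 0.33% ionized — well under 5%, approximation valid.
pOH = 3.16, so pH = 14.00 − pOH = 10.84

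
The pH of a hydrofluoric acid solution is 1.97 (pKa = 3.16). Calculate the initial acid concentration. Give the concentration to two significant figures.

[H+] = 10^(-1.97) = 1.07 × 10^-2 M = x
Ka = 10^(−3.16) = 6.92 × 10^-4
Ka = x²/(C₀ − x) ⇒ C₀ = x + x²/Ka
C₀ = 1.07 × 10^-2 + (1.07 × 10^-2)²/(6.92 × 10^-4) = 1.76 × 10^-1 M

C₀ = 1.8 × 10^-1 M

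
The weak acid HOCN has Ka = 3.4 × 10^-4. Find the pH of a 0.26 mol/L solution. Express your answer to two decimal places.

HOCN ⇌ OCN- + H+
From the ICE table, Ka = [H+]²/(0.26 − [H+]) = 3.4 × 10^-4.
Neglecting [H+] in the denominator: [H+] = √(3.4 × 10^-4 × 0.26) = 9.40 × 10^-3 M
Check: 3.6% ionized — well under 5%, approximation valid.
pH = −log[H+] = −log(9.40 × 10^-3) = 2.03

pH = 2.03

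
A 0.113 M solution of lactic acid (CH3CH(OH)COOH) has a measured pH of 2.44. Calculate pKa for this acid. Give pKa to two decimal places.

[H+] = 10^(-2.44) = 3.63 × 10^-3 M
At equilibrium [HA] = 0.113 − 3.63 × 10^-3 = 1.09 × 10^-1 M
Ka = [H+][A-]/[HA] = (3.63 × 10^-3)² / 1.09 × 10^-1 = 1.21 × 10^-4
pKa = -log(1.21 × 10^-4) = 3.92

pKa = 3.92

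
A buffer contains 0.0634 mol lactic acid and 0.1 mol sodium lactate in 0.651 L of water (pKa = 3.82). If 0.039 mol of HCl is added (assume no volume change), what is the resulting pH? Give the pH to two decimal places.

pH = 3.60

After neutralization: n(CH3CH(OH)COOH) = 0.102 mol, n(CH3CH(OH)COO-) = 0.061 mol.
Henderson–Hasselbalch with mole ratio 0.061/0.102: pH = 3.82 + (-0.223)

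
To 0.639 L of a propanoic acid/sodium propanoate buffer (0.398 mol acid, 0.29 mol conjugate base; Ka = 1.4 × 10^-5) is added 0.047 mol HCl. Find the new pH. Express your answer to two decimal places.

pH = 4.59

Added H+ converts CH3CH2COO- to CH3CH2COOH: CH3CH2COOH → 0.445 mol, CH3CH2COO- → 0.243 mol.
pKa = −log(1.4 × 10^-5) = 4.854
Henderson–Hasselbalch with mole ratio 0.243/0.445: pH = 4.854 + (-0.263)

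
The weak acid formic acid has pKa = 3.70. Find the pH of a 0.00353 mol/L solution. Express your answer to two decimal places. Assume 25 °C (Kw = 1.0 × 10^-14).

pH = 3.13

HCOOH ⇌ HCOO- + H+
Ka = 10^(−3.70) = 2.00 × 10^-4
Ka = x²/(0.00353 − x) = 2.00 × 10^-4
x is not negligible relative to C₀; solve x² + 0.0002·x − 7.06e-07 = 0.
x = [−0.0002 + √(0.0002² + 2.82e-06)]/2 = 7.46 × 10^-4 M
pH = −log[H+] = −log(7.46 × 10^-4) = 3.13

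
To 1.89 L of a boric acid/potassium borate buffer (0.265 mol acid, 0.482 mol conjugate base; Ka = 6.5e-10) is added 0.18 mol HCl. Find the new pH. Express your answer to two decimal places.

After neutralization: n(B(OH)3) = 0.445 mol, n(B(OH)4-) = 0.302 mol.
pKa = −log(6.5 × 10^-10) = 9.187
pH = pKa + log([A⁻]/[HA]) = 9.187 + log(0.302/0.445) = 9.187 -0.168

pH = 9.02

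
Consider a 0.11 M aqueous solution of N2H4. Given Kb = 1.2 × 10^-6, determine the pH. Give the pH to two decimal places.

N2H4 + H2O ⇌ N2H5+ + OH-
Kb = x²/(0.11 − x) = 1.2 × 10^-6
Neglecting x in the denominator: x = √(1.2 × 10^-6 × 0.11) = 3.63 × 10^-4 M
pOH = −log(3.63 × 10^-4) = 3.44; pH = 14.00 − 3.44 = 10.56

pH = 10.56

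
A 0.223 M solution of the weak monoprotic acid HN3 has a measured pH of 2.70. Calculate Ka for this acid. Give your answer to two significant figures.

[H+] = 10^(-2.70) = 2.00 × 10^-3 M
At equilibrium [HA] = 0.223 − 2.00 × 10^-3 = 2.21 × 10^-1 M
Ka = [H+][A-]/[HA] = (2.00 × 10^-3)² / 2.21 × 10^-1 = 1.8 × 10^-5

Ka = 1.8 × 10^-5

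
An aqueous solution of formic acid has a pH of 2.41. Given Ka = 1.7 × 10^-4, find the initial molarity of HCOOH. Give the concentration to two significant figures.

[H+] = 10^(-2.41) = 3.89 × 10^-3 M = x
Ka = x²/(C₀ − x) ⇒ C₀ = x + x²/Ka
C₀ = 3.89 × 10^-3 + (3.89 × 10^-3)²/(1.7 × 10^-4) = 9.29 × 10^-2 M

C₀ = 9.3 × 10^-2 M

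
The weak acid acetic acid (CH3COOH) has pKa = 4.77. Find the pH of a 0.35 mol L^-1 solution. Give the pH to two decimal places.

pH = 2.61

CH3COOH ⇌ CH3COO- + H+
Ka = 10^(−4.77) = 1.70 × 10^-5
Let x = [H+] at equilibrium. Ka = x²/(0.35 − x).
Neglecting x in the denominator: x = √(1.70 × 10^-5 × 0.35) = 2.44 × 10^-3 M
(x/C₀ = 0.7% < 5%, so the approximation holds.)
pH = −log(2.44 × 10^-3) = 2.61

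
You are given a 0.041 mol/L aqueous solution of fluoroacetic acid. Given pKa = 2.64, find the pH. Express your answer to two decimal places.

pH = 2.06

FCH2COOH ⇌ FCH2COO- + H+
Ka = 10^(−2.64) = 2.29 × 10^-3
Ka = x²/(0.041 − x) = 2.29 × 10^-3
x is not negligible relative to C₀; solve x² + 0.00229·x − 9.39e-05 = 0.
x = (−Ka + √(Ka² + 4·Ka·C₀))/2 = 8.61 × 10^-3 M
pH = −log[H+] = −log(8.61 × 10^-3) = 2.06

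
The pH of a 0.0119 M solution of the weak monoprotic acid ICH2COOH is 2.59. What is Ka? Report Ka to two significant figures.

[H+] = 10^(-2.59) = 2.57 × 10^-3 M
At equilibrium [HA] = 0.0119 − 2.57 × 10^-3 = 9.33 × 10^-3 M
Ka = [H+][A-]/[HA] = (2.57 × 10^-3)² / 9.33 × 10^-3 = 7.1 × 10^-4

Ka = 7.1 × 10^-4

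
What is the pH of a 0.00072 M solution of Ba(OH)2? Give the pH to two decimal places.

Ba(OH)2 is a strong base (each formula unit releases 2 OH-); [OH-] = 0.00144 M.
pOH = -log(0.00144) = 2.84
pH = 14.00 - 2.84 = 11.16

pH = 11.16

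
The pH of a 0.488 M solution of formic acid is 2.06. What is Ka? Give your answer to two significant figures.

[H+] = 10^(-2.06) = 8.71 × 10^-3 M
At equilibrium [HA] = 0.488 − 8.71 × 10^-3 = 4.79 × 10^-1 M
Ka = [H+][A-]/[HA] = (8.71 × 10^-3)² / 4.79 × 10^-1 = 1.6 × 10^-4

Ka = 1.6 × 10^-4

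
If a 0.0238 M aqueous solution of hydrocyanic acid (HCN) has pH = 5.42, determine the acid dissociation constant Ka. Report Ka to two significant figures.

[H+] = 10^(-5.42) = 3.80 × 10^-6 M
At equilibrium [HA] = 0.0238 − 3.80 × 10^-6 = 2.38 × 10^-2 M
Ka = [H+][A-]/[HA] = (3.80 × 10^-6)² / 2.38 × 10^-2 = 6.1 × 10^-10

Ka = 6.1 × 10^-10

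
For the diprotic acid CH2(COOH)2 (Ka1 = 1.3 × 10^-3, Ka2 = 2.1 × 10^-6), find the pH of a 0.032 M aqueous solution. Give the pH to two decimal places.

Since Ka1 ≫ Ka2, the first ionization dominates [H+].
Ka1 = x²/(0.032 − x) = 1.3 × 10^-3
Solving the quadratic: x = (−Ka1 + √(Ka1² + 4·Ka1·C₀))/2 = 5.83 × 10^-3 M
pH = −log(5.83 × 10^-3) = 2.23

pH = 2.23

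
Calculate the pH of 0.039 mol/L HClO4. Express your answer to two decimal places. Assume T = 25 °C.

HClO4 is a strong acid and dissociates completely, so [H+] = 0.039 M.
pH = -log(0.039) = 1.41

pH = 1.41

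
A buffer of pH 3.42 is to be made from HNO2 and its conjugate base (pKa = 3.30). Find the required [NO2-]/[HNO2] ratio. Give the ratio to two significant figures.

ratio = 1.3

pH = pKa + log(r) ⇒ log(r) = 3.42 − 3.30 = +0.12
r = [NO2-]/[HNO2] = 10^(+0.12) = 1.32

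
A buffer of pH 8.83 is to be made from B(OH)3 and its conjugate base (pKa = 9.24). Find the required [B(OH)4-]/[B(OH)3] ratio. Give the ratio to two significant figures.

ratio = 0.39

pH = pKa + log(r) ⇒ log(r) = 8.83 − 9.24 = -0.41
r = [B(OH)4-]/[B(OH)3] = 10^(-0.41) = 0.389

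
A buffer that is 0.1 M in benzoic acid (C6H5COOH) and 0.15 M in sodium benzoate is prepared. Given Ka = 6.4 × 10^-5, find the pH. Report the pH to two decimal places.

pKa = −log(6.4 × 10^-5) = 4.194
Henderson–Hasselbalch: pH = pKa + log([C6H5COO-]/[C6H5COOH]) = 4.194 + log(0.15/0.1)
pH = 4.194 + (+0.176) = 4.37

pH = 4.37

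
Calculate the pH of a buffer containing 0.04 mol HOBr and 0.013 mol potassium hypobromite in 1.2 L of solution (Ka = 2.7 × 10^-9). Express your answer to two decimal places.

pH = 8.08

pKa = −log(2.7 × 10^-9) = 8.569
pH = pKa + log([A⁻]/[HA]) = 8.569 + log(0.013/0.04)
pH = 8.569 + (-0.488) = 8.08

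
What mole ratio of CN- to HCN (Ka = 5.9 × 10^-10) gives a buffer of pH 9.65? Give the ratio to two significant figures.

ratio = 2.6

pKa = -log(5.9 × 10^-10) = 9.229
pH = pKa + log(r) ⇒ log(r) = 9.65 − 9.229 = +0.421
r = [CN-]/[HCN] = 10^(+0.421) = 2.64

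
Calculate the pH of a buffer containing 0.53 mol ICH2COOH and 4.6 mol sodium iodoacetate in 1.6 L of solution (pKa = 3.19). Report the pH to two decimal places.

pH = 4.13

pH = pKa + log([A⁻]/[HA]) = 3.19 + log(4.6/0.53)
pH = 3.19 + (+0.938) = 4.13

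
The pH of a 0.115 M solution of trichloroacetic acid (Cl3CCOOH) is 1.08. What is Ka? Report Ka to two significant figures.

[H+] = 10^(-1.08) = 8.32 × 10^-2 M
At equilibrium [HA] = 0.115 − 8.32 × 10^-2 = 3.18 × 10^-2 M
Ka = [H+][A-]/[HA] = (8.32 × 10^-2)² / 3.18 × 10^-2 = 2.2 × 10^-1

Ka = 2.2 × 10^-1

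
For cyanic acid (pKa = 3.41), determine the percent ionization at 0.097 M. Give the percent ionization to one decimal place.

HOCN ⇌ OCN- + H+; let x = [H+] at equilibrium.
Ka = 10^(−3.41) = 3.89 × 10^-4
Ka = x²/(C₀ − x); solving the quadratic gives x = 5.95 × 10^-3 M.
Fraction ionized = 5.95 × 10^-3 / 0.097 = 0.0613 → 6.1%

6.1%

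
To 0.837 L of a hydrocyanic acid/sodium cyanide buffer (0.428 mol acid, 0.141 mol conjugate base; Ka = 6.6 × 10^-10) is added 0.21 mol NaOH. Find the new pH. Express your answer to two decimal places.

pH = 9.39

After neutralization: n(HCN) = 0.218 mol, n(CN-) = 0.351 mol.
pKa = −log(6.6 × 10^-10) = 9.180
pH = pKa + log(n_CN-/n_HCN) = 9.180 + log(0.351/0.218) = 9.180 + (+0.207)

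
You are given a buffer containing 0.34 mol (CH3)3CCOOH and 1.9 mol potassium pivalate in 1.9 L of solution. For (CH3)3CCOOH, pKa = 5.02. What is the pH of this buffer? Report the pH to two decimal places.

pH = 5.77

Using pH = pKa + log([base]/[acid]) with [base]/[acid] = 1.9/0.34:
pH = 5.02 + (+0.747) = 5.77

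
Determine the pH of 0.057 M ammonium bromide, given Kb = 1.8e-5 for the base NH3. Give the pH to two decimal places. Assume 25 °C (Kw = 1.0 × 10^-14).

pH = 5.25

NH4+ is the conjugate acid of the weak base NH3.
Ka = Kw/Kb = 1.0×10^-14 / 1.8 × 10^-5 = 5.56 × 10^-10
Ka = x²/(0.057 − x) = 5.56 × 10^-10
Since Ka ≪ C₀, x ≈ √(Ka·C₀) = 5.63 × 10^-6 M.
(x/C₀ = 0.0099% < 5%, so the approximation holds.)
pH = −log[H+] = −log(5.63 × 10^-6) = 5.25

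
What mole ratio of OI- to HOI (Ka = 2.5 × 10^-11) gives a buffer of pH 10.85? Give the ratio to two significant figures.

ratio = 1.8

pKa = -log(2.5 × 10^-11) = 10.602
pH = pKa + log(r) ⇒ log(r) = 10.85 − 10.602 = +0.248
r = [OI-]/[HOI] = 10^(+0.248) = 1.77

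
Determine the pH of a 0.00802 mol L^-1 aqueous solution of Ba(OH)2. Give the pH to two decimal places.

pH = 12.21

Ba(OH)2 is a strong base (each formula unit releases 2 OH-); [OH-] = 0.016 M.
pOH = -log(0.016) = 1.79
pH = 14.00 - 1.79 = 12.21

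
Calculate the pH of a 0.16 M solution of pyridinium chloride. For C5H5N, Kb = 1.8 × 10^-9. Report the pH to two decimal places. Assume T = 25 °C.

C5H5NH+ is the conjugate acid of the weak base C5H5N.
Ka = Kw/Kb = 1.0×10^-14 / 1.8 × 10^-9 = 5.56 × 10^-6
From the ICE table, Ka = [H+]²/(0.16 − [H+]) = 5.56 × 10^-6.
Neglecting [H+] in the denominator: [H+] = √(5.56 × 10^-6 × 0.16) = 9.43 × 10^-4 M
Check: 0.59% ionized — well under 5%, approximation valid.
pH = −log[H+] = −log(9.43 × 10^-4) = 3.03

pH = 3.03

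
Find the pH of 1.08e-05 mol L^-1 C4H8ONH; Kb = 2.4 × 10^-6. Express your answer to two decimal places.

pH = 8.61

C4H8ONH + H2O ⇌ C4H8ONH2+ + OH-
Let x = [OH-] at equilibrium. Kb = x²/(1.08e-05 − x).
The 5% rule fails; solving x² + Kb·x − Kb·C₀ = 0 exactly:
x = [−2.4e-06 + √(2.4e-06² + 1.04e-10)]/2 = 4.03 × 10^-6 M
pOH = 5.39, so pH = 14.00 − pOH = 8.61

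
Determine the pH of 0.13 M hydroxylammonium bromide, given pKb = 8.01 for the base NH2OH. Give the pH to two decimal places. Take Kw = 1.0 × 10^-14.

NH3OH+ is the conjugate acid of the weak base NH2OH.
Kb = 10^(−8.01) = 9.77 × 10^-9
Ka = Kw/Kb = 1.0×10^-14 / 9.77 × 10^-9 = 1.02 × 10^-6
Ka = x²/(0.13 − x) = 1.02 × 10^-6
Assume x ≪ 0.13: x ≈ √(1.02 × 10^-6 × 0.13) = 3.64 × 10^-4 M
pH = −log[H+] = −log(3.64 × 10^-4) = 3.44

pH = 3.44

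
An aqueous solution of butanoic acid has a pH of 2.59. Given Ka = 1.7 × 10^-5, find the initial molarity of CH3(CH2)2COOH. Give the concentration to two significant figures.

[H+] = 10^(-2.59) = 2.57 × 10^-3 M = x
Ka = x²/(C₀ − x) ⇒ C₀ = x + x²/Ka
C₀ = 2.57 × 10^-3 + (2.57 × 10^-3)²/(1.7 × 10^-5) = 3.91 × 10^-1 M

C₀ = 3.9 × 10^-1 M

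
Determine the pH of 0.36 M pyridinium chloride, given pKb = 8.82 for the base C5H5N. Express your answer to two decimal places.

pH = 2.81

C5H5NH+ is the conjugate acid of the weak base C5H5N.
Kb = 10^(−8.82) = 1.51 × 10^-9
Ka = Kw/Kb = 1.0×10^-14 / 1.51 × 10^-9 = 6.62 × 10^-6
From the ICE table, Ka = [H+]²/(0.36 − [H+]) = 6.62 × 10^-6.
Neglecting [H+] in the denominator: [H+] = √(6.62 × 10^-6 × 0.36) = 1.54 × 10^-3 M
pH = −log(1.54 × 10^-3) = 2.81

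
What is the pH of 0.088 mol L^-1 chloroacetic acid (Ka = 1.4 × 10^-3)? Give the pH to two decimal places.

ClCH2COOH ⇌ ClCH2COO- + H+
From the ICE table, Ka = [H+]²/(0.088 − [H+]) = 1.4 × 10^-3.
The 5% rule fails; solving [H+]² + Ka·[H+] − Ka·C₀ = 0 exactly:
[H+] = [−0.0014 + √(0.0014² + 0.000493)]/2 = 1.04 × 10^-2 M
pH = −log(1.04 × 10^-2) = 1.98

pH = 1.98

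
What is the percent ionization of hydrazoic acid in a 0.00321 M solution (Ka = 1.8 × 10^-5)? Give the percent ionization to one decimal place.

7.2%

HN3 ⇌ N3- + H+; let x = [H+] at equilibrium.
Ka = x²/(C₀ − x); solving the quadratic gives x = 2.32 × 10^-4 M.
% ionization = x/C₀ × 100% = 2.32 × 10^-4/0.00321 × 100% = 7.2%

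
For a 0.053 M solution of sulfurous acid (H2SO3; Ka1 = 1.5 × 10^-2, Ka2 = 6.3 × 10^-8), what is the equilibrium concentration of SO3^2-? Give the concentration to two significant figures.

First ionization gives [H+] ≈ [HSO3-] = 2.17 × 10^-2 M.
Second step: Ka2 = [H+][SO3^2-]/[HSO3-] ≈ [SO3^2-] (since [H+] ≈ [HSO3-]).
So [SO3^2-] ≈ Ka2.

6.3 × 10^-8 M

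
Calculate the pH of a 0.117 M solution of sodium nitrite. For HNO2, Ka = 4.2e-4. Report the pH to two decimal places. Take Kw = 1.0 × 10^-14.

NO2- is the conjugate base of the weak acid HNO2.
Kb = Kw/Ka = 1.0×10^-14 / 4.2 × 10^-4 = 2.38 × 10^-11
Kb = x²/(0.117 − x) = 2.38 × 10^-11
Since Kb ≪ C₀, x ≈ √(Kb·C₀) = 1.67 × 10^-6 M.
(x/C₀ = 0.0014% < 5%, so the approximation holds.)
pOH = −log(1.67 × 10^-6) = 5.78; pH = 14.00 − 5.78 = 8.22

pH = 8.22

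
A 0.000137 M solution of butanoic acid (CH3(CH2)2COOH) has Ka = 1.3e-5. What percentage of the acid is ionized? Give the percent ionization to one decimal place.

26.4%

CH3(CH2)2COOH ⇌ CH3(CH2)2COO- + H+; let x = [H+] at equilibrium.
Solve x² + 1.3e-05x − 1.78e-09 = 0 → x = 3.62 × 10^-5 M
% ionization = x/C₀ × 100% = 3.62 × 10^-5/0.000137 × 100% = 26.4%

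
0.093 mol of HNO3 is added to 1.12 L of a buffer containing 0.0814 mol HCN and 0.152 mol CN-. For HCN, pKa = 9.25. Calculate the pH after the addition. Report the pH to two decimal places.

pH = 8.78

After neutralization: n(HCN) = 0.174 mol, n(CN-) = 0.059 mol.
Henderson–Hasselbalch with mole ratio 0.059/0.174: pH = 9.25 + (-0.470)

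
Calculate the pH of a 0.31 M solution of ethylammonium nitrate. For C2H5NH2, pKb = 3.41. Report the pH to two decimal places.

pH = 5.55

C2H5NH3+ is the conjugate acid of the weak base C2H5NH2.
Kb = 10^(−3.41) = 3.89 × 10^-4
Ka = Kw/Kb = 1.0×10^-14 / 3.89 × 10^-4 = 2.57 × 10^-11
From the ICE table, Ka = [H+]²/(0.31 − [H+]) = 2.57 × 10^-11.
Since Ka ≪ C₀, [H+] ≈ √(Ka·C₀) = 2.82 × 10^-6 M.
([H+]/C₀ = 0.00091% < 5%, so the approximation holds.)
pH = −log[H+] = −log(2.82 × 10^-6) = 5.55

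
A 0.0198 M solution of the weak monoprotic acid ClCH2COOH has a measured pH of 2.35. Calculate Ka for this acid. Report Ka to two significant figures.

Ka = 1.3 × 10^-3

[H+] = 10^(-2.35) = 4.47 × 10^-3 M
At equilibrium [HA] = 0.0198 − 4.47 × 10^-3 = 1.53 × 10^-2 M
Ka = [H+][A-]/[HA] = (4.47 × 10^-3)² / 1.53 × 10^-2 = 1.3 × 10^-3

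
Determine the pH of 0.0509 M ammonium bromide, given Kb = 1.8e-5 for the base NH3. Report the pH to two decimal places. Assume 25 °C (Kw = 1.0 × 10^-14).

pH = 5.27

NH4+ is the conjugate acid of the weak base NH3.
Ka = Kw/Kb = 1.0×10^-14 / 1.8 × 10^-5 = 5.56 × 10^-10
Ka = [H+]²/(0.0509 − [H+]) = 5.56 × 10^-10
Neglecting [H+] in the denominator: [H+] = √(5.56 × 10^-10 × 0.0509) = 5.32 × 10^-6 M
Check: 0.01% ionized — well under 5%, approximation valid.
pH = −log[H+] = −log(5.32 × 10^-6) = 5.27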